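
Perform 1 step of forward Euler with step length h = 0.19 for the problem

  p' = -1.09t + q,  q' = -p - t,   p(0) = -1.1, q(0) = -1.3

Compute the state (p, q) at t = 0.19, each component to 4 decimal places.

-1.3470, -1.0910

Euler on (p,q): p_{n+1} = p_n + h·p', q_{n+1} = q_n + h·q'.
0.000000: (-1.100000, -1.300000); f=(-1.300000, 1.100000) → (-1.347000, -1.091000)
(p(0.19), q(0.19)) ≈ (-1.3470, -1.0910)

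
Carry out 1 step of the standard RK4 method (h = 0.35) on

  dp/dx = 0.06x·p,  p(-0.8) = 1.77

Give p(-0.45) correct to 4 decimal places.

1.7469

RK4: k1 = f(x_n, p_n); k2 = f(x_n + h/2, p_n + (h/2)·k1); k3 = f(x_n + h/2, p_n + (h/2)·k2); k4 = f(x_n + h, p_n + h·k3); p_{n+1} = p_n + (h/6)·(k1 + 2k2 + 2k3 + k4).
x=-0.800000, p=1.770000:
  k1 = f(-0.800000, 1.770000) = -0.084960
  k2 = f(-0.625000, 1.755132) = -0.065817
  k3 = f(-0.625000, 1.758482) = -0.065943
  k4 = f(-0.450000, 1.746920) = -0.047167
  p ← 1.770000 + (0.35/6)·(k1 + 2k2 + 2k3 + k4) = 1.746921
p(-0.45) ≈ 1.7469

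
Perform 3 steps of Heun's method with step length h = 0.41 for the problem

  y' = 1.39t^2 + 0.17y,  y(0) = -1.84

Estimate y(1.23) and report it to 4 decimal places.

Heun: k1 = f(t_n, y_n); k2 = f(t_n + h, y_n + h·k1); y_{n+1} = y_n + (h/2)·(k1 + k2).
t=0.000000, y=-1.840000:
  k1 = f(0.000000, -1.840000) = -0.312800
  k2 = f(0.410000, -1.968248) = -0.100943
  y ← -1.840000 + (0.41/2)·(-0.312800 + (-0.100943)) = -1.924817
t=0.410000, y=-1.924817:
  k1 = f(0.410000, -1.924817) = -0.093560
  k2 = f(0.820000, -1.963177) = 0.600896
  y ← -1.924817 + (0.41/2)·(-0.093560 + 0.600896) = -1.820813
t=0.820000, y=-1.820813:
  k1 = f(0.820000, -1.820813) = 0.625098
  k2 = f(1.230000, -1.564523) = 1.836962
  y ← -1.820813 + (0.41/2)·(0.625098 + 1.836962) = -1.316091
y(1.23) ≈ -1.3161

-1.3161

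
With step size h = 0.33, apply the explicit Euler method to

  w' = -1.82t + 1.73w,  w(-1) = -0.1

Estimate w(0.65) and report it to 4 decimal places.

4.5819

Euler: w_{n+1} = w_n + h·f(t_n, w_n).
t=-1.000000, w=-0.100000: f=1.647000 → w ← -0.100000 + 0.33·1.647000 = 0.443510
t=-0.670000, w=0.443510: f=1.986672 → w ← 0.443510 + 0.33·1.986672 = 1.099112
t=-0.340000, w=1.099112: f=2.520264 → w ← 1.099112 + 0.33·2.520264 = 1.930799
t=-0.010000, w=1.930799: f=3.358482 → w ← 1.930799 + 0.33·3.358482 = 3.039098
t=0.320000, w=3.039098: f=4.675239 → w ← 3.039098 + 0.33·4.675239 = 4.581927
w(0.65) ≈ 4.5819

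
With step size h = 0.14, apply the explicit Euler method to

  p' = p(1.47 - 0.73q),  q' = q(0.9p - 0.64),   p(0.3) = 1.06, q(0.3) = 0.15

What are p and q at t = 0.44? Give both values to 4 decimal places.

1.2619, 0.1566

Euler on (p,q): p_{n+1} = p_n + h·p', q_{n+1} = q_n + h·q'.
0.300000: (1.060000, 0.150000); f=(1.442130, 0.047100) → (1.261898, 0.156594)
(p(0.44), q(0.44)) ≈ (1.2619, 0.1566)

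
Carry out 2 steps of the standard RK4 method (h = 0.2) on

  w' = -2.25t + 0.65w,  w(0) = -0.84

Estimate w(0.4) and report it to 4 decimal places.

-1.2861

RK4: k1 = f(t_n, w_n); k2 = f(t_n + h/2, w_n + (h/2)·k1); k3 = f(t_n + h/2, w_n + (h/2)·k2); k4 = f(t_n + h, w_n + h·k3); w_{n+1} = w_n + (h/6)·(k1 + 2k2 + 2k3 + k4).
t=0.000000, w=-0.840000:
  k1 = f(0.000000, -0.840000) = -0.546000
  k2 = f(0.100000, -0.894600) = -0.806490
  k3 = f(0.100000, -0.920649) = -0.823422
  k4 = f(0.200000, -1.004684) = -1.103045
  w ← -0.840000 + (0.2/6)·(k1 + 2k2 + 2k3 + k4) = -1.003629
t=0.200000, w=-1.003629:
  k1 = f(0.200000, -1.003629) = -1.102359
  k2 = f(0.300000, -1.113865) = -1.399012
  k3 = f(0.300000, -1.143530) = -1.418295
  k4 = f(0.400000, -1.287288) = -1.736737
  w ← -1.003629 + (0.2/6)·(k1 + 2k2 + 2k3 + k4) = -1.286086
w(0.4) ≈ -1.2861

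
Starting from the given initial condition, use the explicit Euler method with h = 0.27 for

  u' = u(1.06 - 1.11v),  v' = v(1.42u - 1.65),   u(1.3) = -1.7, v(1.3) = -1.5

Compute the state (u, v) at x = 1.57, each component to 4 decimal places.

Euler on (u,v): u_{n+1} = u_n + h·u', v_{n+1} = v_n + h·v'.
1.300000: (-1.700000, -1.500000); f=(-4.632500, 6.096000) → (-2.950775, 0.145920)
(u(1.57), v(1.57)) ≈ (-2.9508, 0.1459)

-2.9508, 0.1459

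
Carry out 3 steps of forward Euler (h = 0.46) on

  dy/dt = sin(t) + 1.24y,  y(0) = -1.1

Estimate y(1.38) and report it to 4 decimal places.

Euler: y_{n+1} = y_n + h·f(t_n, y_n).
t=0.000000, y=-1.100000: f=-1.364000 → y ← -1.100000 + 0.46·(-1.364000) = -1.727440
t=0.460000, y=-1.727440: f=-1.698077 → y ← -1.727440 + 0.46·(-1.698077) = -2.508556
t=0.920000, y=-2.508556: f=-2.315007 → y ← -2.508556 + 0.46·(-2.315007) = -3.573459
y(1.38) ≈ -3.5735

-3.5735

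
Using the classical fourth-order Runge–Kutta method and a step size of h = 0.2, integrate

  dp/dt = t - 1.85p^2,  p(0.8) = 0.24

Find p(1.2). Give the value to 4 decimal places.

RK4: k1 = f(t_n, p_n); k2 = f(t_n + h/2, p_n + (h/2)·k1); k3 = f(t_n + h/2, p_n + (h/2)·k2); k4 = f(t_n + h, p_n + h·k3); p_{n+1} = p_n + (h/6)·(k1 + 2k2 + 2k3 + k4).
t=0.800000, p=0.240000:
  k1 = f(0.800000, 0.240000) = 0.693440
  k2 = f(0.900000, 0.309344) = 0.722967
  k3 = f(0.900000, 0.312297) = 0.719571
  k4 = f(1.000000, 0.383914) = 0.727328
  p ← 0.240000 + (0.2/6)·(k1 + 2k2 + 2k3 + k4) = 0.383528
t=1.000000, p=0.383528:
  k1 = f(1.000000, 0.383528) = 0.727876
  k2 = f(1.100000, 0.456316) = 0.714785
  k3 = f(1.100000, 0.455007) = 0.716993
  k4 = f(1.200000, 0.526927) = 0.686344
  p ← 0.383528 + (0.2/6)·(k1 + 2k2 + 2k3 + k4) = 0.526121
p(1.2) ≈ 0.5261

0.5261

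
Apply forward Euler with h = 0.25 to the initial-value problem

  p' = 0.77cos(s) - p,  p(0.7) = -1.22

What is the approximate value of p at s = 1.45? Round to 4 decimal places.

Euler: p_{n+1} = p_n + h·f(s_n, p_n).
s=0.700000, p=-1.220000: f=1.808928 → p ← -1.220000 + 0.25·1.808928 = -0.767768
s=0.950000, p=-0.767768: f=1.215664 → p ← -0.767768 + 0.25·1.215664 = -0.463852
s=1.200000, p=-0.463852: f=0.742867 → p ← -0.463852 + 0.25·0.742867 = -0.278135
p(1.45) ≈ -0.2781

-0.2781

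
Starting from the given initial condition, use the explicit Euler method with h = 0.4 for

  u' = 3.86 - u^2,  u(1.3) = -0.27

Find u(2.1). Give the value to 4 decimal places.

Euler: u_{n+1} = u_n + h·f(t_n, u_n).
t=1.300000, u=-0.270000: f=3.787100 → u ← -0.270000 + 0.4·3.787100 = 1.244840
t=1.700000, u=1.244840: f=2.310373 → u ← 1.244840 + 0.4·2.310373 = 2.168989
u(2.1) ≈ 2.1690

2.1690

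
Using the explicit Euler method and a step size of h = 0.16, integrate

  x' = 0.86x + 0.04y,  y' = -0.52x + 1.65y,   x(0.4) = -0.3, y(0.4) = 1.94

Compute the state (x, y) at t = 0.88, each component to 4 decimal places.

-0.3873, 4.0221

Euler on (x,y): x_{n+1} = x_n + h·x', y_{n+1} = y_n + h·y'.
0.400000: (-0.300000, 1.940000); f=(-0.180400, 3.357000) → (-0.328864, 2.477120)
0.560000: (-0.328864, 2.477120); f=(-0.183738, 4.258257) → (-0.358262, 3.158441)
0.720000: (-0.358262, 3.158441); f=(-0.181768, 5.397724) → (-0.387345, 4.022077)
(x(0.88), y(0.88)) ≈ (-0.3873, 4.0221)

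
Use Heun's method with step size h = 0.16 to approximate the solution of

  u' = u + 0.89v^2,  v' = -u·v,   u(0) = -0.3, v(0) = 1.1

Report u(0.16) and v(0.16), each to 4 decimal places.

-0.1573, 1.1426

Heun on (u,v): k1 = f(s_n, state_n); k2 = f(s_n + h, state_n + h·k1); state_{n+1} = state_n + (h/2)·(k1 + k2).
0.000000: (-0.300000, 1.100000)
  k1 = (0.776900, 0.330000)
  predictor → (-0.175696, 1.152800)
  k2 = (1.007068, 0.202542)
  → (-0.157283, 1.142603)
(u(0.16), v(0.16)) ≈ (-0.1573, 1.1426)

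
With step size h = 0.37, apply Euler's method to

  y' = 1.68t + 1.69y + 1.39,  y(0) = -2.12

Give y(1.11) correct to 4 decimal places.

Euler: y_{n+1} = y_n + h·f(t_n, y_n).
t=0.000000, y=-2.120000: f=-2.192800 → y ← -2.120000 + 0.37·(-2.192800) = -2.931336
t=0.370000, y=-2.931336: f=-2.942358 → y ← -2.931336 + 0.37·(-2.942358) = -4.020008
t=0.740000, y=-4.020008: f=-4.160614 → y ← -4.020008 + 0.37·(-4.160614) = -5.559436
y(1.11) ≈ -5.5594

-5.5594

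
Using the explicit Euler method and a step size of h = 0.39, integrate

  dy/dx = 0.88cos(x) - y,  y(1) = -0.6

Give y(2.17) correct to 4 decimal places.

Euler: y_{n+1} = y_n + h·f(x_n, y_n).
x=1.000000, y=-0.600000: f=1.075466 → y ← -0.600000 + 0.39·1.075466 = -0.180568
x=1.390000, y=-0.180568: f=0.338804 → y ← -0.180568 + 0.39·0.338804 = -0.048435
x=1.780000, y=-0.048435: f=-0.134324 → y ← -0.048435 + 0.39·(-0.134324) = -0.100821
y(2.17) ≈ -0.1008

-0.1008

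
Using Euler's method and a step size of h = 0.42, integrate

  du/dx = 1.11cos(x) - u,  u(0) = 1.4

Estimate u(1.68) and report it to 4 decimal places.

0.7156

Euler: u_{n+1} = u_n + h·f(x_n, u_n).
x=0.000000, u=1.400000: f=-0.290000 → u ← 1.400000 + 0.42·(-0.290000) = 1.278200
x=0.420000, u=1.278200: f=-0.264671 → u ← 1.278200 + 0.42·(-0.264671) = 1.167038
x=0.840000, u=1.167038: f=-0.426154 → u ← 1.167038 + 0.42·(-0.426154) = 0.988053
x=1.260000, u=0.988053: f=-0.648596 → u ← 0.988053 + 0.42·(-0.648596) = 0.715643
u(1.68) ≈ 0.7156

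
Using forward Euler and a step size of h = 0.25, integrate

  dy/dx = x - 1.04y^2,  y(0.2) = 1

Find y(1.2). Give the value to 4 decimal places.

0.8550

Euler: y_{n+1} = y_n + h·f(x_n, y_n).
x=0.200000, y=1.000000: f=-0.840000 → y ← 1.000000 + 0.25·(-0.840000) = 0.790000
x=0.450000, y=0.790000: f=-0.199064 → y ← 0.790000 + 0.25·(-0.199064) = 0.740234
x=0.700000, y=0.740234: f=0.130136 → y ← 0.740234 + 0.25·0.130136 = 0.772768
x=0.950000, y=0.772768: f=0.328943 → y ← 0.772768 + 0.25·0.328943 = 0.855004
y(1.2) ≈ 0.8550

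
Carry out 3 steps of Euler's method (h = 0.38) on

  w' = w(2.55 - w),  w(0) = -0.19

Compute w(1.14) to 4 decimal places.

Euler: w_{n+1} = w_n + h·f(x_n, w_n).
x=0.000000, w=-0.190000: f=-0.520600 → w ← -0.190000 + 0.38·(-0.520600) = -0.387828
x=0.380000, w=-0.387828: f=-1.139372 → w ← -0.387828 + 0.38·(-1.139372) = -0.820789
x=0.760000, w=-0.820789: f=-2.766708 → w ← -0.820789 + 0.38·(-2.766708) = -1.872138
w(1.14) ≈ -1.8721

-1.8721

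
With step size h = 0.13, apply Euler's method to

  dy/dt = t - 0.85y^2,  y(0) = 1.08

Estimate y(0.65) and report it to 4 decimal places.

0.7930

Euler: y_{n+1} = y_n + h·f(t_n, y_n).
t=0.000000, y=1.080000: f=-0.991440 → y ← 1.080000 + 0.13·(-0.991440) = 0.951113
t=0.130000, y=0.951113: f=-0.638923 → y ← 0.951113 + 0.13·(-0.638923) = 0.868053
t=0.260000, y=0.868053: f=-0.380488 → y ← 0.868053 + 0.13·(-0.380488) = 0.818589
t=0.390000, y=0.818589: f=-0.179575 → y ← 0.818589 + 0.13·(-0.179575) = 0.795245
t=0.520000, y=0.795245: f=-0.017552 → y ← 0.795245 + 0.13·(-0.017552) = 0.792963
y(0.65) ≈ 0.7930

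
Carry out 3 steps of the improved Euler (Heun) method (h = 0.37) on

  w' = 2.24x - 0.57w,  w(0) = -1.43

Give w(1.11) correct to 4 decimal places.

Heun: k1 = f(x_n, w_n); k2 = f(x_n + h, w_n + h·k1); w_{n+1} = w_n + (h/2)·(k1 + k2).
x=0.000000, w=-1.430000:
  k1 = f(0.000000, -1.430000) = 0.815100
  k2 = f(0.370000, -1.128413) = 1.471995
  w ← -1.430000 + (0.37/2)·(0.815100 + 1.471995) = -1.006887
x=0.370000, w=-1.006887:
  k1 = f(0.370000, -1.006887) = 1.402726
  k2 = f(0.740000, -0.487879) = 1.935691
  w ← -1.006887 + (0.37/2)·(1.402726 + 1.935691) = -0.389280
x=0.740000, w=-0.389280:
  k1 = f(0.740000, -0.389280) = 1.879490
  k2 = f(1.110000, 0.306131) = 2.311905
  w ← -0.389280 + (0.37/2)·(1.879490 + 2.311905) = 0.386128
w(1.11) ≈ 0.3861

0.3861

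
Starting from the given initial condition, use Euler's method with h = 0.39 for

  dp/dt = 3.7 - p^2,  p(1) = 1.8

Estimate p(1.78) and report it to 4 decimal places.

Euler: p_{n+1} = p_n + h·f(t_n, p_n).
t=1.000000, p=1.800000: f=0.460000 → p ← 1.800000 + 0.39·0.460000 = 1.979400
t=1.390000, p=1.979400: f=-0.218024 → p ← 1.979400 + 0.39·(-0.218024) = 1.894370
p(1.78) ≈ 1.8944

1.8944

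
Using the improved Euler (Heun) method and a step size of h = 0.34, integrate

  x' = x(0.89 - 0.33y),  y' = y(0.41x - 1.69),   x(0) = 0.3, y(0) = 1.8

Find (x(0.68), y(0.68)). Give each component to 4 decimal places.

Heun on (x,y): k1 = f(t_n, state_n); k2 = f(t_n + h, state_n + h·k1); state_{n+1} = state_n + (h/2)·(k1 + k2).
0.000000: (0.300000, 1.800000)
  k1 = (0.088800, -2.820600)
  predictor → (0.330192, 0.840996)
  k2 = (0.202233, -1.307430)
  → (0.349476, 1.098235)
0.340000: (0.349476, 1.098235)
  k1 = (0.184377, -1.698656)
  predictor → (0.412164, 0.520692)
  k2 = (0.296004, -0.791979)
  → (0.431141, 0.674827)
(x(0.68), y(0.68)) ≈ (0.4311, 0.6748)

0.4311, 0.6748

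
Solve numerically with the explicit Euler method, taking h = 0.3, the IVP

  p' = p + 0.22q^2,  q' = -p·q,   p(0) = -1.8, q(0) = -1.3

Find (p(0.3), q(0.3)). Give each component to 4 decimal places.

Euler on (p,q): p_{n+1} = p_n + h·p', q_{n+1} = q_n + h·q'.
0.000000: (-1.800000, -1.300000); f=(-1.428200, -2.340000) → (-2.228460, -2.002000)
(p(0.3), q(0.3)) ≈ (-2.2285, -2.0020)

-2.2285, -2.0020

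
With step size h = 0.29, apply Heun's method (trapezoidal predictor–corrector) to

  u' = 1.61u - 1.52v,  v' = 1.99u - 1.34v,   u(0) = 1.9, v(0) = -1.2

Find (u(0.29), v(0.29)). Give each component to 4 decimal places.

Heun on (u,v): k1 = f(x_n, state_n); k2 = f(x_n + h, state_n + h·k1); state_{n+1} = state_n + (h/2)·(k1 + k2).
0.000000: (1.900000, -1.200000)
  k1 = (4.883000, 5.389000)
  predictor → (3.316070, 0.362810)
  k2 = (4.787402, 6.112814)
  → (3.302208, 0.467763)
(u(0.29), v(0.29)) ≈ (3.3022, 0.4678)

3.3022, 0.4678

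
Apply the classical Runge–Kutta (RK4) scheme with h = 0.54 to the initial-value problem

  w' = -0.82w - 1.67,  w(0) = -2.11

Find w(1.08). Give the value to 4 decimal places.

RK4: k1 = f(x_n, w_n); k2 = f(x_n + h/2, w_n + (h/2)·k1); k3 = f(x_n + h/2, w_n + (h/2)·k2); k4 = f(x_n + h, w_n + h·k3); w_{n+1} = w_n + (h/6)·(k1 + 2k2 + 2k3 + k4).
x=0.000000, w=-2.110000:
  k1 = f(0.000000, -2.110000) = 0.060200
  k2 = f(0.270000, -2.093746) = 0.046872
  k3 = f(0.270000, -2.097345) = 0.049823
  k4 = f(0.540000, -2.083096) = 0.038139
  w ← -2.110000 + (0.54/6)·(k1 + 2k2 + 2k3 + k4) = -2.083745
x=0.540000, w=-2.083745:
  k1 = f(0.540000, -2.083745) = 0.038671
  k2 = f(0.810000, -2.073304) = 0.030109
  k3 = f(0.810000, -2.075615) = 0.032004
  k4 = f(1.080000, -2.066462) = 0.024499
  w ← -2.083745 + (0.54/6)·(k1 + 2k2 + 2k3 + k4) = -2.066879
w(1.08) ≈ -2.0669

-2.0669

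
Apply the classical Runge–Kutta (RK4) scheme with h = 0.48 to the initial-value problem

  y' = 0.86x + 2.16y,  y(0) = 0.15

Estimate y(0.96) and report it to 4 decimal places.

2.0699

RK4: k1 = f(x_n, y_n); k2 = f(x_n + h/2, y_n + (h/2)·k1); k3 = f(x_n + h/2, y_n + (h/2)·k2); k4 = f(x_n + h, y_n + h·k3); y_{n+1} = y_n + (h/6)·(k1 + 2k2 + 2k3 + k4).
x=0.000000, y=0.150000:
  k1 = f(0.000000, 0.150000) = 0.324000
  k2 = f(0.240000, 0.227760) = 0.698362
  k3 = f(0.240000, 0.317607) = 0.892431
  k4 = f(0.480000, 0.578367) = 1.662072
  y ← 0.150000 + (0.48/6)·(k1 + 2k2 + 2k3 + k4) = 0.563413
x=0.480000, y=0.563413:
  k1 = f(0.480000, 0.563413) = 1.629771
  k2 = f(0.720000, 0.954558) = 2.681044
  k3 = f(0.720000, 1.206863) = 3.226024
  k4 = f(0.960000, 2.111904) = 5.387313
  y ← 0.563413 + (0.48/6)·(k1 + 2k2 + 2k3 + k4) = 2.069910
y(0.96) ≈ 2.0699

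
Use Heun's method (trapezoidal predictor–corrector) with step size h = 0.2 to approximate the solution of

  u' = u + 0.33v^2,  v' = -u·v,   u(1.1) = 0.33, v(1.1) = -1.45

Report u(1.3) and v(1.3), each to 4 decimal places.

0.5464, -1.3297

Heun on (u,v): k1 = f(x_n, state_n); k2 = f(x_n + h, state_n + h·k1); state_{n+1} = state_n + (h/2)·(k1 + k2).
1.100000: (0.330000, -1.450000)
  k1 = (1.023825, 0.478500)
  predictor → (0.534765, -1.354300)
  k2 = (1.140027, 0.724232)
  → (0.546385, -1.329727)
(u(1.3), v(1.3)) ≈ (0.5464, -1.3297)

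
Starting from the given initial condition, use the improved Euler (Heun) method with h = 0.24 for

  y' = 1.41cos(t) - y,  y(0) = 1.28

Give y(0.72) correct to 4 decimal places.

1.2687

Heun: k1 = f(t_n, y_n); k2 = f(t_n + h, y_n + h·k1); y_{n+1} = y_n + (h/2)·(k1 + k2).
t=0.000000, y=1.280000:
  k1 = f(0.000000, 1.280000) = 0.130000
  k2 = f(0.240000, 1.311200) = 0.058387
  y ← 1.280000 + (0.24/2)·(0.130000 + 0.058387) = 1.302606
t=0.240000, y=1.302606:
  k1 = f(0.240000, 1.302606) = 0.066980
  k2 = f(0.480000, 1.318682) = -0.068019
  y ← 1.302606 + (0.24/2)·(0.066980 + (-0.068019)) = 1.302482
t=0.480000, y=1.302482:
  k1 = f(0.480000, 1.302482) = -0.051819
  k2 = f(0.720000, 1.290045) = -0.229999
  y ← 1.302482 + (0.24/2)·(-0.051819 + (-0.229999)) = 1.268664
y(0.72) ≈ 1.2687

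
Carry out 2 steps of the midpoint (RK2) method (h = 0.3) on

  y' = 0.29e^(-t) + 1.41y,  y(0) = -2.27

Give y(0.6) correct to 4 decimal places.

Midpoint: k1 = f(t_n, y_n); k2 = f(t_n + h/2, y_n + (h/2)·k1); y_{n+1} = y_n + h·k2.
t=0.000000, y=-2.270000:
  k1 = f(0.000000, -2.270000) = -2.910700
  k2 = f(0.150000, -2.706605) = -3.566708
  y ← -2.270000 + 0.3·(-3.566708) = -3.340012
t=0.300000, y=-3.340012:
  k1 = f(0.300000, -3.340012) = -4.494580
  k2 = f(0.450000, -4.014199) = -5.475109
  y ← -3.340012 + 0.3·(-5.475109) = -4.982545
y(0.6) ≈ -4.9825

-4.9825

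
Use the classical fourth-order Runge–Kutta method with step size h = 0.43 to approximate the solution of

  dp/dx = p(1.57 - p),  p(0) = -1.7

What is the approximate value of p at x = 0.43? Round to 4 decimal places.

RK4: k1 = f(x_n, p_n); k2 = f(x_n + h/2, p_n + (h/2)·k1); k3 = f(x_n + h/2, p_n + (h/2)·k2); k4 = f(x_n + h, p_n + h·k3); p_{n+1} = p_n + (h/6)·(k1 + 2k2 + 2k3 + k4).
x=0.000000, p=-1.700000:
  k1 = f(0.000000, -1.700000) = -5.559000
  k2 = f(0.215000, -2.895185) = -12.927537
  k3 = f(0.215000, -4.479420) = -27.097897
  k4 = f(0.430000, -13.352096) = -199.241249
  p ← -1.700000 + (0.43/6)·(k1 + 2k2 + 2k3 + k4) = -22.114330
p(0.43) ≈ -22.1143

-22.1143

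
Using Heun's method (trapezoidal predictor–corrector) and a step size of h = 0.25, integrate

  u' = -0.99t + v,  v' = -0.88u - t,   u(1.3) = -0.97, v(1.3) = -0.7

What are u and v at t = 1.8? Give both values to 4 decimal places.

-2.1301, -0.8105

Heun on (u,v): k1 = f(t_n, state_n); k2 = f(t_n + h, state_n + h·k1); state_{n+1} = state_n + (h/2)·(k1 + k2).
1.300000: (-0.970000, -0.700000)
  k1 = (-1.987000, -0.446400)
  predictor → (-1.466750, -0.811600)
  k2 = (-2.346100, -0.259260)
  → (-1.511637, -0.788207)
1.550000: (-1.511637, -0.788207)
  k1 = (-2.322707, -0.219759)
  predictor → (-2.092314, -0.843147)
  k2 = (-2.625147, 0.041237)
  → (-2.130119, -0.810523)
(u(1.8), v(1.8)) ≈ (-2.1301, -0.8105)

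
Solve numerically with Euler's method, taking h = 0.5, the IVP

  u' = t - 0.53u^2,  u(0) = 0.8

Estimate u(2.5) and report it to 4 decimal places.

Euler: u_{n+1} = u_n + h·f(t_n, u_n).
t=0.000000, u=0.800000: f=-0.339200 → u ← 0.800000 + 0.5·(-0.339200) = 0.630400
t=0.500000, u=0.630400: f=0.289376 → u ← 0.630400 + 0.5·0.289376 = 0.775088
t=1.000000, u=0.775088: f=0.681597 → u ← 0.775088 + 0.5·0.681597 = 1.115886
t=1.500000, u=1.115886: f=0.840043 → u ← 1.115886 + 0.5·0.840043 = 1.535908
t=2.000000, u=1.535908: f=0.749723 → u ← 1.535908 + 0.5·0.749723 = 1.910769
u(2.5) ≈ 1.9108

1.9108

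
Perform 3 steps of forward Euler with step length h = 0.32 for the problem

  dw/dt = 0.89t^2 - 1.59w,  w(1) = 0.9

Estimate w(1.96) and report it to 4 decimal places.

1.1851

Euler: w_{n+1} = w_n + h·f(t_n, w_n).
t=1.000000, w=0.900000: f=-0.541000 → w ← 0.900000 + 0.32·(-0.541000) = 0.726880
t=1.320000, w=0.726880: f=0.394997 → w ← 0.726880 + 0.32·0.394997 = 0.853279
t=1.640000, w=0.853279: f=1.037030 → w ← 0.853279 + 0.32·1.037030 = 1.185129
w(1.96) ≈ 1.1851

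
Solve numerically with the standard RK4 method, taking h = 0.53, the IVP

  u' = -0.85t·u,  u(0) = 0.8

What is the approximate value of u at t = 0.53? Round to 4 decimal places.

RK4: k1 = f(t_n, u_n); k2 = f(t_n + h/2, u_n + (h/2)·k1); k3 = f(t_n + h/2, u_n + (h/2)·k2); k4 = f(t_n + h, u_n + h·k3); u_{n+1} = u_n + (h/6)·(k1 + 2k2 + 2k3 + k4).
t=0.000000, u=0.800000:
  k1 = f(0.000000, 0.800000) = 0.000000
  k2 = f(0.265000, 0.800000) = -0.180200
  k3 = f(0.265000, 0.752247) = -0.169444
  k4 = f(0.530000, 0.710195) = -0.319943
  u ← 0.800000 + (0.53/6)·(k1 + 2k2 + 2k3 + k4) = 0.709968
u(0.53) ≈ 0.7100

0.7100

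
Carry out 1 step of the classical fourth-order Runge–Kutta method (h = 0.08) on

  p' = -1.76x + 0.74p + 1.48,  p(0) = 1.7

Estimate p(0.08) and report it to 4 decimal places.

RK4: k1 = f(x_n, p_n); k2 = f(x_n + h/2, p_n + (h/2)·k1); k3 = f(x_n + h/2, p_n + (h/2)·k2); k4 = f(x_n + h, p_n + h·k3); p_{n+1} = p_n + (h/6)·(k1 + 2k2 + 2k3 + k4).
x=0.000000, p=1.700000:
  k1 = f(0.000000, 1.700000) = 2.738000
  k2 = f(0.040000, 1.809520) = 2.748645
  k3 = f(0.040000, 1.809946) = 2.748960
  k4 = f(0.080000, 1.919917) = 2.759938
  p ← 1.700000 + (0.08/6)·(k1 + 2k2 + 2k3 + k4) = 1.919909
p(0.08) ≈ 1.9199

1.9199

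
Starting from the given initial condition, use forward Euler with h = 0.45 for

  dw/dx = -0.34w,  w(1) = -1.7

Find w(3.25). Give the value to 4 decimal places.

-0.7411

Euler: w_{n+1} = w_n + h·f(x_n, w_n).
x=1.000000, w=-1.700000: f=0.578000 → w ← -1.700000 + 0.45·0.578000 = -1.439900
x=1.450000, w=-1.439900: f=0.489566 → w ← -1.439900 + 0.45·0.489566 = -1.219595
x=1.900000, w=-1.219595: f=0.414662 → w ← -1.219595 + 0.45·0.414662 = -1.032997
x=2.350000, w=-1.032997: f=0.351219 → w ← -1.032997 + 0.45·0.351219 = -0.874949
x=2.800000, w=-0.874949: f=0.297483 → w ← -0.874949 + 0.45·0.297483 = -0.741082
w(3.25) ≈ -0.7411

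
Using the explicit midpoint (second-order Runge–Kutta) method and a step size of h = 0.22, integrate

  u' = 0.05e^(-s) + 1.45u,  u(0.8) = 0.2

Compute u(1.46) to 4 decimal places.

0.5330

Midpoint: k1 = f(s_n, u_n); k2 = f(s_n + h/2, u_n + (h/2)·k1); u_{n+1} = u_n + h·k2.
s=0.800000, u=0.200000:
  k1 = f(0.800000, 0.200000) = 0.312466
  k2 = f(0.910000, 0.234371) = 0.359965
  u ← 0.200000 + 0.22·0.359965 = 0.279192
s=1.020000, u=0.279192:
  k1 = f(1.020000, 0.279192) = 0.422858
  k2 = f(1.130000, 0.325707) = 0.488426
  u ← 0.279192 + 0.22·0.488426 = 0.386646
s=1.240000, u=0.386646:
  k1 = f(1.240000, 0.386646) = 0.575106
  k2 = f(1.350000, 0.449908) = 0.665328
  u ← 0.386646 + 0.22·0.665328 = 0.533018
u(1.46) ≈ 0.5330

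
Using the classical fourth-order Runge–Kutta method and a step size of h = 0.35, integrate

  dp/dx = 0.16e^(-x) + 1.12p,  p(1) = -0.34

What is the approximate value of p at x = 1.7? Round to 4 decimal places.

RK4: k1 = f(x_n, p_n); k2 = f(x_n + h/2, p_n + (h/2)·k1); k3 = f(x_n + h/2, p_n + (h/2)·k2); k4 = f(x_n + h, p_n + h·k3); p_{n+1} = p_n + (h/6)·(k1 + 2k2 + 2k3 + k4).
x=1.000000, p=-0.340000:
  k1 = f(1.000000, -0.340000) = -0.321939
  k2 = f(1.175000, -0.396339) = -0.394489
  k3 = f(1.175000, -0.409036) = -0.408709
  k4 = f(1.350000, -0.483048) = -0.499535
  p ← -0.340000 + (0.35/6)·(k1 + 2k2 + 2k3 + k4) = -0.481626
x=1.350000, p=-0.481626:
  k1 = f(1.350000, -0.481626) = -0.497942
  k2 = f(1.525000, -0.568766) = -0.602198
  k3 = f(1.525000, -0.587010) = -0.622632
  k4 = f(1.700000, -0.699547) = -0.754263
  p ← -0.481626 + (0.35/6)·(k1 + 2k2 + 2k3 + k4) = -0.697568
p(1.7) ≈ -0.6976

-0.6976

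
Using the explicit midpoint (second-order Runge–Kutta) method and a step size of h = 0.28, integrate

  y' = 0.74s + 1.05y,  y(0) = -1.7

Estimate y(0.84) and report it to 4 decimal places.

Midpoint: k1 = f(s_n, y_n); k2 = f(s_n + h/2, y_n + (h/2)·k1); y_{n+1} = y_n + h·k2.
s=0.000000, y=-1.700000:
  k1 = f(0.000000, -1.700000) = -1.785000
  k2 = f(0.140000, -1.949900) = -1.943795
  y ← -1.700000 + 0.28·(-1.943795) = -2.244263
s=0.280000, y=-2.244263:
  k1 = f(0.280000, -2.244263) = -2.149276
  k2 = f(0.420000, -2.545161) = -2.361619
  y ← -2.244263 + 0.28·(-2.361619) = -2.905516
s=0.560000, y=-2.905516:
  k1 = f(0.560000, -2.905516) = -2.636392
  k2 = f(0.700000, -3.274611) = -2.920341
  y ← -2.905516 + 0.28·(-2.920341) = -3.723212
y(0.84) ≈ -3.7232

-3.7232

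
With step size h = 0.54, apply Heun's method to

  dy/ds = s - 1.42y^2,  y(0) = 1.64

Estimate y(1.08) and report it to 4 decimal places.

Heun: k1 = f(s_n, y_n); k2 = f(s_n + h, y_n + h·k1); y_{n+1} = y_n + (h/2)·(k1 + k2).
s=0.000000, y=1.640000:
  k1 = f(0.000000, 1.640000) = -3.819232
  k2 = f(0.540000, -0.422385) = 0.286659
  y ← 1.640000 + (0.54/2)·(-3.819232 + 0.286659) = 0.686205
s=0.540000, y=0.686205:
  k1 = f(0.540000, 0.686205) = -0.128646
  k2 = f(1.080000, 0.616736) = 0.539884
  y ← 0.686205 + (0.54/2)·(-0.128646 + 0.539884) = 0.797239
y(1.08) ≈ 0.7972

0.7972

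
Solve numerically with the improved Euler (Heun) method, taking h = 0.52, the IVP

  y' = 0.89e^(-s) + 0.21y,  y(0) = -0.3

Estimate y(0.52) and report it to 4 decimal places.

Heun: k1 = f(s_n, y_n); k2 = f(s_n + h, y_n + h·k1); y_{n+1} = y_n + (h/2)·(k1 + k2).
s=0.000000, y=-0.300000:
  k1 = f(0.000000, -0.300000) = 0.827000
  k2 = f(0.520000, 0.130040) = 0.556432
  y ← -0.300000 + (0.52/2)·(0.827000 + 0.556432) = 0.059692
y(0.52) ≈ 0.0597

0.0597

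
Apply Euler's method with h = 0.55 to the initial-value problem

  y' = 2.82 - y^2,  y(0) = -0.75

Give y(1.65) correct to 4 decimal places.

1.4549

Euler: y_{n+1} = y_n + h·f(s_n, y_n).
s=0.000000, y=-0.750000: f=2.257500 → y ← -0.750000 + 0.55·2.257500 = 0.491625
s=0.550000, y=0.491625: f=2.578305 → y ← 0.491625 + 0.55·2.578305 = 1.909693
s=1.100000, y=1.909693: f=-0.826926 → y ← 1.909693 + 0.55·(-0.826926) = 1.454883
y(1.65) ≈ 1.4549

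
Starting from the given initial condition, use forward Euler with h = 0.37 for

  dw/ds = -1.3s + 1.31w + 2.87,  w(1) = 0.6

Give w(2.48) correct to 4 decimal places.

6.0858

Euler: w_{n+1} = w_n + h·f(s_n, w_n).
s=1.000000, w=0.600000: f=2.356000 → w ← 0.600000 + 0.37·2.356000 = 1.471720
s=1.370000, w=1.471720: f=3.016953 → w ← 1.471720 + 0.37·3.016953 = 2.587993
s=1.740000, w=2.587993: f=3.998270 → w ← 2.587993 + 0.37·3.998270 = 4.067353
s=2.110000, w=4.067353: f=5.455232 → w ← 4.067353 + 0.37·5.455232 = 6.085789
w(2.48) ≈ 6.0858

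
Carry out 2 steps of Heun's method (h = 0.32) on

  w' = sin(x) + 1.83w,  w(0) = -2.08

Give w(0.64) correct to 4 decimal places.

-6.1577

Heun: k1 = f(x_n, w_n); k2 = f(x_n + h, w_n + h·k1); w_{n+1} = w_n + (h/2)·(k1 + k2).
x=0.000000, w=-2.080000:
  k1 = f(0.000000, -2.080000) = -3.806400
  k2 = f(0.320000, -3.298048) = -5.720861
  w ← -2.080000 + (0.32/2)·(-3.806400 + (-5.720861)) = -3.604362
x=0.320000, w=-3.604362:
  k1 = f(0.320000, -3.604362) = -6.281416
  k2 = f(0.640000, -5.614415) = -9.677184
  w ← -3.604362 + (0.32/2)·(-6.281416 + (-9.677184)) = -6.157738
w(0.64) ≈ -6.1577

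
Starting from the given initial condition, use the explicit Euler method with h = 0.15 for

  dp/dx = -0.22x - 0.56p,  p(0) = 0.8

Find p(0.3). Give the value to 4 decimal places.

Euler: p_{n+1} = p_n + h·f(x_n, p_n).
x=0.000000, p=0.800000: f=-0.448000 → p ← 0.800000 + 0.15·(-0.448000) = 0.732800
x=0.150000, p=0.732800: f=-0.443368 → p ← 0.732800 + 0.15·(-0.443368) = 0.666295
p(0.3) ≈ 0.6663

0.6663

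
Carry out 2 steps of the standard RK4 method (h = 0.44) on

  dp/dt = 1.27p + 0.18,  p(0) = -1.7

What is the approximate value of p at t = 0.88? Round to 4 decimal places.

-4.9034

RK4: k1 = f(t_n, p_n); k2 = f(t_n + h/2, p_n + (h/2)·k1); k3 = f(t_n + h/2, p_n + (h/2)·k2); k4 = f(t_n + h, p_n + h·k3); p_{n+1} = p_n + (h/6)·(k1 + 2k2 + 2k3 + k4).
t=0.000000, p=-1.700000:
  k1 = f(0.000000, -1.700000) = -1.979000
  k2 = f(0.220000, -2.135380) = -2.531933
  k3 = f(0.220000, -2.257025) = -2.686422
  k4 = f(0.440000, -2.882026) = -3.480173
  p ← -1.700000 + (0.44/6)·(k1 + 2k2 + 2k3 + k4) = -2.865698
t=0.440000, p=-2.865698:
  k1 = f(0.440000, -2.865698) = -3.459436
  k2 = f(0.660000, -3.626774) = -4.426003
  k3 = f(0.660000, -3.839419) = -4.696062
  k4 = f(0.880000, -4.931965) = -6.083596
  p ← -2.865698 + (0.44/6)·(k1 + 2k2 + 2k3 + k4) = -4.903423
p(0.88) ≈ -4.9034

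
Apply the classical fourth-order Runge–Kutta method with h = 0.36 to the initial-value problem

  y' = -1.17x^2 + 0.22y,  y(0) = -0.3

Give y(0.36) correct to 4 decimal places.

-0.3433

RK4: k1 = f(x_n, y_n); k2 = f(x_n + h/2, y_n + (h/2)·k1); k3 = f(x_n + h/2, y_n + (h/2)·k2); k4 = f(x_n + h, y_n + h·k3); y_{n+1} = y_n + (h/6)·(k1 + 2k2 + 2k3 + k4).
x=0.000000, y=-0.300000:
  k1 = f(0.000000, -0.300000) = -0.066000
  k2 = f(0.180000, -0.311880) = -0.106522
  k3 = f(0.180000, -0.319174) = -0.108126
  k4 = f(0.360000, -0.338925) = -0.226196
  y ← -0.300000 + (0.36/6)·(k1 + 2k2 + 2k3 + k4) = -0.343289
y(0.36) ≈ -0.3433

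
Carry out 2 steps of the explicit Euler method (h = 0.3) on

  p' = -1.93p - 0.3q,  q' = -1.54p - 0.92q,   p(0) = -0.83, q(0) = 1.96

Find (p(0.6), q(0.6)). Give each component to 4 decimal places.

Euler on (p,q): p_{n+1} = p_n + h·p', q_{n+1} = q_n + h·q'.
0.000000: (-0.830000, 1.960000); f=(1.013900, -0.525000) → (-0.525830, 1.802500)
0.300000: (-0.525830, 1.802500); f=(0.474102, -0.848522) → (-0.383599, 1.547943)
(p(0.6), q(0.6)) ≈ (-0.3836, 1.5479)

-0.3836, 1.5479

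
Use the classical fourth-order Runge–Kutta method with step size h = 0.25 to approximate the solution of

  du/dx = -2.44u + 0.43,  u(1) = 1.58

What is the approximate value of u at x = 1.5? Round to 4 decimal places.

RK4: k1 = f(x_n, u_n); k2 = f(x_n + h/2, u_n + (h/2)·k1); k3 = f(x_n + h/2, u_n + (h/2)·k2); k4 = f(x_n + h, u_n + h·k3); u_{n+1} = u_n + (h/6)·(k1 + 2k2 + 2k3 + k4).
x=1.000000, u=1.580000:
  k1 = f(1.000000, 1.580000) = -3.425200
  k2 = f(1.125000, 1.151850) = -2.380514
  k3 = f(1.125000, 1.282436) = -2.699143
  k4 = f(1.250000, 0.905214) = -1.778723
  u ← 1.580000 + (0.25/6)·(k1 + 2k2 + 2k3 + k4) = 0.939865
x=1.250000, u=0.939865:
  k1 = f(1.250000, 0.939865) = -1.863271
  k2 = f(1.375000, 0.706956) = -1.294973
  k3 = f(1.375000, 0.777993) = -1.468304
  k4 = f(1.500000, 0.572789) = -0.967605
  u ← 0.939865 + (0.25/6)·(k1 + 2k2 + 2k3 + k4) = 0.591639
u(1.5) ≈ 0.5916

0.5916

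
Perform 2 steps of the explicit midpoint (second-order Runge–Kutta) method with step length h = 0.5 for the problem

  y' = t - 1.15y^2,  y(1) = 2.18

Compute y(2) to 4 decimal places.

Midpoint: k1 = f(t_n, y_n); k2 = f(t_n + h/2, y_n + (h/2)·k1); y_{n+1} = y_n + h·k2.
t=1.000000, y=2.180000:
  k1 = f(1.000000, 2.180000) = -4.465260
  k2 = f(1.250000, 1.063685) = -0.051140
  y ← 2.180000 + 0.5·(-0.051140) = 2.154430
t=1.500000, y=2.154430:
  k1 = f(1.500000, 2.154430) = -3.837805
  k2 = f(1.750000, 1.194979) = 0.107829
  y ← 2.154430 + 0.5·0.107829 = 2.208345
y(2) ≈ 2.2083

2.2083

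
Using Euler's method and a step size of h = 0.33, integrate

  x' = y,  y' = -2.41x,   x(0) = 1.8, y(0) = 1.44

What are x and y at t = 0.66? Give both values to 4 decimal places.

Euler on (x,y): x_{n+1} = x_n + h·x', y_{n+1} = y_n + h·y'.
0.000000: (1.800000, 1.440000); f=(1.440000, -4.338000) → (2.275200, 0.008460)
0.330000: (2.275200, 0.008460); f=(0.008460, -5.483232) → (2.277992, -1.801007)
(x(0.66), y(0.66)) ≈ (2.2780, -1.8010)

2.2780, -1.8010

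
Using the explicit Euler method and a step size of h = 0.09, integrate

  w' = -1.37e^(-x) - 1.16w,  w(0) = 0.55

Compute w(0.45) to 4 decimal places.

Euler: w_{n+1} = w_n + h·f(x_n, w_n).
x=0.000000, w=0.550000: f=-2.008000 → w ← 0.550000 + 0.09·(-2.008000) = 0.369280
x=0.090000, w=0.369280: f=-1.680451 → w ← 0.369280 + 0.09·(-1.680451) = 0.218039
x=0.180000, w=0.218039: f=-1.397246 → w ← 0.218039 + 0.09·(-1.397246) = 0.092287
x=0.270000, w=0.092287: f=-1.152883 → w ← 0.092287 + 0.09·(-1.152883) = -0.011472
x=0.360000, w=-0.011472: f=-0.942509 → w ← -0.011472 + 0.09·(-0.942509) = -0.096298
w(0.45) ≈ -0.0963

-0.0963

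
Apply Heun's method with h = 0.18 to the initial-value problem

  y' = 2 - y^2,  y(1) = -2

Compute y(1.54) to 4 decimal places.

-7.4621

Heun: k1 = f(t_n, y_n); k2 = f(t_n + h, y_n + h·k1); y_{n+1} = y_n + (h/2)·(k1 + k2).
t=1.000000, y=-2.000000:
  k1 = f(1.000000, -2.000000) = -2.000000
  k2 = f(1.180000, -2.360000) = -3.569600
  y ← -2.000000 + (0.18/2)·(-2.000000 + (-3.569600)) = -2.501264
t=1.180000, y=-2.501264:
  k1 = f(1.180000, -2.501264) = -4.256322
  k2 = f(1.360000, -3.267402) = -8.675915
  y ← -2.501264 + (0.18/2)·(-4.256322 + (-8.675915)) = -3.665165
t=1.360000, y=-3.665165:
  k1 = f(1.360000, -3.665165) = -11.433437
  k2 = f(1.540000, -5.723184) = -30.754834
  y ← -3.665165 + (0.18/2)·(-11.433437 + (-30.754834)) = -7.462110
y(1.54) ≈ -7.4621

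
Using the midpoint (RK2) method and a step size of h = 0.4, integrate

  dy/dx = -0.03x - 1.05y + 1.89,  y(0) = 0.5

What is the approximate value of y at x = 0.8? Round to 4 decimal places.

Midpoint: k1 = f(x_n, y_n); k2 = f(x_n + h/2, y_n + (h/2)·k1); y_{n+1} = y_n + h·k2.
x=0.000000, y=0.500000:
  k1 = f(0.000000, 0.500000) = 1.365000
  k2 = f(0.200000, 0.773000) = 1.072350
  y ← 0.500000 + 0.4·1.072350 = 0.928940
x=0.400000, y=0.928940:
  k1 = f(0.400000, 0.928940) = 0.902613
  k2 = f(0.600000, 1.109463) = 0.707064
  y ← 0.928940 + 0.4·0.707064 = 1.211766
y(0.8) ≈ 1.2118

1.2118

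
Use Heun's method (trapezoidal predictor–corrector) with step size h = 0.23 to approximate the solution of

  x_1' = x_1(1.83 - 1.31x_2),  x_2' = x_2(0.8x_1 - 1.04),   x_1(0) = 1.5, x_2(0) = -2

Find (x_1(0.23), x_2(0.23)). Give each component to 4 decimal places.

3.8546, -2.3678

Heun on (x_1,x_2): k1 = f(t_n, state_n); k2 = f(t_n + h, state_n + h·k1); state_{n+1} = state_n + (h/2)·(k1 + k2).
0.000000: (1.500000, -2.000000)
  k1 = (6.675000, -0.320000)
  predictor → (3.035250, -2.073600)
  k2 = (13.799509, -2.878572)
  → (3.854569, -2.367836)
(x_1(0.23), x_2(0.23)) ≈ (3.8546, -2.3678)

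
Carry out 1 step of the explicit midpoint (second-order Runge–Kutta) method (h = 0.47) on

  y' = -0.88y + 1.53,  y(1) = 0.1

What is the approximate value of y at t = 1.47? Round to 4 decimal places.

0.6376

Midpoint: k1 = f(t_n, y_n); k2 = f(t_n + h/2, y_n + (h/2)·k1); y_{n+1} = y_n + h·k2.
t=1.000000, y=0.100000:
  k1 = f(1.000000, 0.100000) = 1.442000
  k2 = f(1.235000, 0.438870) = 1.143794
  y ← 0.100000 + 0.47·1.143794 = 0.637583
y(1.47) ≈ 0.6376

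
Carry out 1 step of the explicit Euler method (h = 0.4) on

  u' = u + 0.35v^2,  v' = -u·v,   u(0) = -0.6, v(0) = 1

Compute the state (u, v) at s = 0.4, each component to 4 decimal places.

-0.7000, 1.2400

Euler on (u,v): u_{n+1} = u_n + h·u', v_{n+1} = v_n + h·v'.
0.000000: (-0.600000, 1.000000); f=(-0.250000, 0.600000) → (-0.700000, 1.240000)
(u(0.4), v(0.4)) ≈ (-0.7000, 1.2400)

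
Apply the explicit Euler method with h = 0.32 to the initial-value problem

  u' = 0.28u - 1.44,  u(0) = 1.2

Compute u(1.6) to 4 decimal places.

Euler: u_{n+1} = u_n + h·f(s_n, u_n).
s=0.000000, u=1.200000: f=-1.104000 → u ← 1.200000 + 0.32·(-1.104000) = 0.846720
s=0.320000, u=0.846720: f=-1.202918 → u ← 0.846720 + 0.32·(-1.202918) = 0.461786
s=0.640000, u=0.461786: f=-1.310700 → u ← 0.461786 + 0.32·(-1.310700) = 0.042362
s=0.960000, u=0.042362: f=-1.428139 → u ← 0.042362 + 0.32·(-1.428139) = -0.414642
s=1.280000, u=-0.414642: f=-1.556100 → u ← -0.414642 + 0.32·(-1.556100) = -0.912594
u(1.6) ≈ -0.9126

-0.9126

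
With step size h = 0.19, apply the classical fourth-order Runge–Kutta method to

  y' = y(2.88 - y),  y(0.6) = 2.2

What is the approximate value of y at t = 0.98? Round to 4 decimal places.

RK4: k1 = f(t_n, y_n); k2 = f(t_n + h/2, y_n + (h/2)·k1); k3 = f(t_n + h/2, y_n + (h/2)·k2); k4 = f(t_n + h, y_n + h·k3); y_{n+1} = y_n + (h/6)·(k1 + 2k2 + 2k3 + k4).
t=0.600000, y=2.200000:
  k1 = f(0.600000, 2.200000) = 1.496000
  k2 = f(0.695000, 2.342120) = 1.259780
  k3 = f(0.695000, 2.319679) = 1.299765
  k4 = f(0.790000, 2.446955) = 1.059641
  y ← 2.200000 + (0.19/6)·(k1 + 2k2 + 2k3 + k4) = 2.443033
t=0.790000, y=2.443033:
  k1 = f(0.790000, 2.443033) = 1.067525
  k2 = f(0.885000, 2.544448) = 0.853795
  k3 = f(0.885000, 2.524144) = 0.898233
  k4 = f(0.980000, 2.613697) = 0.696035
  y ← 2.443033 + (0.19/6)·(k1 + 2k2 + 2k3 + k4) = 2.609841
y(0.98) ≈ 2.6098

2.6098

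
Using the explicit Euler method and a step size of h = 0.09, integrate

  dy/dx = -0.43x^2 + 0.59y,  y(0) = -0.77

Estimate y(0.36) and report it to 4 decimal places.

-0.9515

Euler: y_{n+1} = y_n + h·f(x_n, y_n).
x=0.000000, y=-0.770000: f=-0.454300 → y ← -0.770000 + 0.09·(-0.454300) = -0.810887
x=0.090000, y=-0.810887: f=-0.481906 → y ← -0.810887 + 0.09·(-0.481906) = -0.854259
x=0.180000, y=-0.854259: f=-0.517945 → y ← -0.854259 + 0.09·(-0.517945) = -0.900874
x=0.270000, y=-0.900874: f=-0.562862 → y ← -0.900874 + 0.09·(-0.562862) = -0.951531
y(0.36) ≈ -0.9515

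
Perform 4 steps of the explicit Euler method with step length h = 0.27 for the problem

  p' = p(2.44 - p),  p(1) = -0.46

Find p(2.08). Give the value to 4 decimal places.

-8.0737

Euler: p_{n+1} = p_n + h·f(t_n, p_n).
t=1.000000, p=-0.460000: f=-1.334000 → p ← -0.460000 + 0.27·(-1.334000) = -0.820180
t=1.270000, p=-0.820180: f=-2.673934 → p ← -0.820180 + 0.27·(-2.673934) = -1.542142
t=1.540000, p=-1.542142: f=-6.141030 → p ← -1.542142 + 0.27·(-6.141030) = -3.200220
t=1.810000, p=-3.200220: f=-18.049949 → p ← -3.200220 + 0.27·(-18.049949) = -8.073707
p(2.08) ≈ -8.0737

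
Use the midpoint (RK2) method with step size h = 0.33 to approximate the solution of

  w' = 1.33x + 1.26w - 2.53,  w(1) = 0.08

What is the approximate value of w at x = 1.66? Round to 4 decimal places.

Midpoint: k1 = f(x_n, w_n); k2 = f(x_n + h/2, w_n + (h/2)·k1); w_{n+1} = w_n + h·k2.
x=1.000000, w=0.080000:
  k1 = f(1.000000, 0.080000) = -1.099200
  k2 = f(1.165000, -0.101368) = -1.108274
  w ← 0.080000 + 0.33·(-1.108274) = -0.285730
x=1.330000, w=-0.285730:
  k1 = f(1.330000, -0.285730) = -1.121120
  k2 = f(1.495000, -0.470715) = -1.134751
  w ← -0.285730 + 0.33·(-1.134751) = -0.660198
w(1.66) ≈ -0.6602

-0.6602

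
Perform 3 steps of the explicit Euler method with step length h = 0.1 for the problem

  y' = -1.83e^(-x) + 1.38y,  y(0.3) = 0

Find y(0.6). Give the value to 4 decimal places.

Euler: y_{n+1} = y_n + h·f(x_n, y_n).
x=0.300000, y=0.000000: f=-1.355697 → y ← 0.000000 + 0.1·(-1.355697) = -0.135570
x=0.400000, y=-0.135570: f=-1.413772 → y ← -0.135570 + 0.1·(-1.413772) = -0.276947
x=0.500000, y=-0.276947: f=-1.492138 → y ← -0.276947 + 0.1·(-1.492138) = -0.426161
y(0.6) ≈ -0.4262

-0.4262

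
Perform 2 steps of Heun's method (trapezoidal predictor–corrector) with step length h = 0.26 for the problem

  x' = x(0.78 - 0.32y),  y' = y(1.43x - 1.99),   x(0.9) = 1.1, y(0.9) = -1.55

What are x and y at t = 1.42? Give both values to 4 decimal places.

2.0961, -1.6974

Heun on (x,y): k1 = f(t_n, state_n); k2 = f(t_n + h, state_n + h·k1); state_{n+1} = state_n + (h/2)·(k1 + k2).
0.900000: (1.100000, -1.550000)
  k1 = (1.403600, 0.646350)
  predictor → (1.464936, -1.381949)
  k2 = (1.790479, -0.144909)
  → (1.515230, -1.484813)
1.160000: (1.515230, -1.484813)
  k1 = (1.901826, -0.262484)
  predictor → (2.009705, -1.553059)
  k2 = (2.566351, -1.372715)
  → (2.096093, -1.697389)
(x(1.42), y(1.42)) ≈ (2.0961, -1.6974)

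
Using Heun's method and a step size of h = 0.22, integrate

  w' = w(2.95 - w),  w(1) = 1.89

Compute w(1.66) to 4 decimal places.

2.7078

Heun: k1 = f(t_n, w_n); k2 = f(t_n + h, w_n + h·k1); w_{n+1} = w_n + (h/2)·(k1 + k2).
t=1.000000, w=1.890000:
  k1 = f(1.000000, 1.890000) = 2.003400
  k2 = f(1.220000, 2.330748) = 1.443320
  w ← 1.890000 + (0.22/2)·(2.003400 + 1.443320) = 2.269139
t=1.220000, w=2.269139:
  k1 = f(1.220000, 2.269139) = 1.544968
  k2 = f(1.440000, 2.609032) = 0.889596
  w ← 2.269139 + (0.22/2)·(1.544968 + 0.889596) = 2.536941
t=1.440000, w=2.536941:
  k1 = f(1.440000, 2.536941) = 1.047906
  k2 = f(1.660000, 2.767481) = 0.505119
  w ← 2.536941 + (0.22/2)·(1.047906 + 0.505119) = 2.707774
w(1.66) ≈ 2.7078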